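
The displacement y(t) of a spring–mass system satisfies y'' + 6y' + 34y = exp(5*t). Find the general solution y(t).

y = exp(5*t)/89 + C1*cos(5*t)*exp(-3*t) + C2*exp(-3*t)*sin(5*t)

Characteristic equation r² + 6r + 34 = 0 has discriminant (6)² - 4·(34) = -100 < 0, so r = -3 ± 5i.
Hence y_h = C1*cos(5*t)*exp(-3*t) + C2*exp(-3*t)*sin(5*t).
Try y_p = A*exp(5*t). Substituting into the equation and dividing by exp(5*t) gives A = 1/89, so y_p = exp(5*t)/89.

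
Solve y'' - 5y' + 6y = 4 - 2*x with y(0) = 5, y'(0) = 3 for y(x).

y = 7/18 - 53*exp(3*x)/9 - x/3 + 21*exp(2*x)/2

Characteristic equation r² - 5r + 6 = 0 factors as (r - 3)(r - 2) = 0, so r = 3, 2.
Hence y_h = C1*exp(3*x) + C2*exp(2*x).
For the particular solution try y_p = A0 + A1*x. Substituting and matching coefficients of each power of x gives A0 = 7/18, A1 = -1/3, so y_p = 7/18 - x/3.
General solution: y = 7/18 - x/3 + C1*exp(3*x) + C2*exp(2*x).
Apply the initial conditions: y(0) = 7/18 + C1 + C2 = 5 and y'(0) = -1/3 + 2*C2 + 3*C1 = 3. Solving gives C1 = -53/9, C2 = 21/2.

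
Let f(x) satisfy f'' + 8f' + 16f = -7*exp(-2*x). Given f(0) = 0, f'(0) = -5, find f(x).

Characteristic equation r² + 8r + 16 = 0 has discriminant (8)² - 4·(16) = 0, so r = -4 is a repeated root.
Hence f_h = (C1 + C2*x)*exp(-4*x).
Try f_p = A*exp(-2*x). Substituting into the equation and dividing by exp(-2*x) gives A = -7/4, so f_p = -7*exp(-2*x)/4.
General solution: f = -7*exp(-2*x)/4 + C1*exp(-4*x) + C2*x*exp(-4*x).
Apply the initial conditions: f(0) = -7/4 + C1 = 0 and f'(0) = 7/2 + C2 - 4*C1 = -5. Solving gives C1 = 7/4, C2 = -3/2.

f = -7*exp(-2*x)/4 + 7*exp(-4*x)/4 - 3*x*exp(-4*x)/2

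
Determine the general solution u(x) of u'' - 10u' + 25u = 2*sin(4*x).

Characteristic equation r² - 10r + 25 = 0 has discriminant (-10)² - 4·(25) = 0, so r = 5 is a repeated root.
Hence u_h = (C1 + C2*x)*exp(5*x).
Try u_p = A*cos(4*x) + B*sin(4*x). Substituting and equating the coefficients of cos(4x) and sin(4x) gives A = 80/1681, B = 18/1681, so u_p = 18*sin(4*x)/1681 + 80*cos(4*x)/1681.

u = 18*sin(4*x)/1681 + 80*cos(4*x)/1681 + C1*exp(5*x) + C2*x*exp(5*x)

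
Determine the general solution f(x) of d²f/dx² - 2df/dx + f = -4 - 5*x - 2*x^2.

f = -26 - 13*x - 2*x**2 + C1*exp(x) + C2*x*exp(x)

Characteristic equation r² - 2r + 1 = 0 has discriminant (-2)² - 4·(1) = 0, so r = 1 is a repeated root.
Hence f_h = (C1 + C2*x)*exp(x).
For the particular solution try f_p = A0 + A1*x + A2*x^2. Substituting and matching coefficients of each power of x gives A0 = -26, A1 = -13, A2 = -2, so f_p = -26 - 13*x - 2*x^2.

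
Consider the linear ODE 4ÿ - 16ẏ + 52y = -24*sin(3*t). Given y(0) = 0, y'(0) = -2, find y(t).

y = -9*cos(3*t)/20 - 3*sin(3*t)/20 - 49*exp(2*t)*sin(3*t)/60 + 9*cos(3*t)*exp(2*t)/20

Divide through by 4: y'' - 4y' + 13y = -6*sin(3*t).
Characteristic equation r² - 4r + 13 = 0 has discriminant (-4)² - 4·(13) = -36 < 0, so r = 2 ± 3i.
Hence y_h = C1*cos(3*t)*exp(2*t) + C2*exp(2*t)*sin(3*t).
Try y_p = A*cos(3*t) + B*sin(3*t). Substituting and equating the coefficients of cos(3t) and sin(3t) gives A = -9/20, B = -3/20, so y_p = -9*cos(3*t)/20 - 3*sin(3*t)/20.
General solution: y = -9*cos(3*t)/20 - 3*sin(3*t)/20 + C1*cos(3*t)*exp(2*t) + C2*exp(2*t)*sin(3*t).
Apply the initial conditions: y(0) = -9/20 + C1 = 0 and y'(0) = -9/20 + 2*C1 + 3*C2 = -2. Solving gives C1 = 9/20, C2 = -49/60.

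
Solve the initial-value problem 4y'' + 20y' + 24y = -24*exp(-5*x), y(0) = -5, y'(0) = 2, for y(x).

Divide through by 4: y'' + 5y' + 6y = -6*exp(-5*x).
Characteristic equation r² + 5r + 6 = 0 factors as (r + 3)(r + 2) = 0, so r = -3, -2.
Hence y_h = C1*exp(-3*x) + C2*exp(-2*x).
Try y_p = A*exp(-5*x). Substituting into the equation and dividing by exp(-5*x) gives A = -1, so y_p = -exp(-5*x).
General solution: y = -exp(-5*x) + C1*exp(-3*x) + C2*exp(-2*x).
Apply the initial conditions: y(0) = -1 + C1 + C2 = -5 and y'(0) = 5 - 3*C1 - 2*C2 = 2. Solving gives C1 = 11, C2 = -15.

y = -exp(-5*x) - 15*exp(-2*x) + 11*exp(-3*x)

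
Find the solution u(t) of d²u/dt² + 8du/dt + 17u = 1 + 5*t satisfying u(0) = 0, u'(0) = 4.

u = -23/289 + 5*t/17 + 23*cos(t)*exp(-4*t)/289 + 1163*exp(-4*t)*sin(t)/289

Characteristic equation r² + 8r + 17 = 0 has discriminant (8)² - 4·(17) = -4 < 0, so r = -4 ± i.
Hence u_h = C1*cos(t)*exp(-4*t) + C2*exp(-4*t)*sin(t).
For the particular solution try u_p = A0 + A1*t. Substituting and matching coefficients of each power of t gives A0 = -23/289, A1 = 5/17, so u_p = -23/289 + 5*t/17.
General solution: u = -23/289 + 5*t/17 + C1*cos(t)*exp(-4*t) + C2*exp(-4*t)*sin(t).
Apply the initial conditions: u(0) = -23/289 + C1 = 0 and u'(0) = 5/17 + C2 - 4*C1 = 4. Solving gives C1 = 23/289, C2 = 1163/289.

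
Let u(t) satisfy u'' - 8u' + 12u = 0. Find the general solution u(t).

u = C1*exp(6*t) + C2*exp(2*t)

Characteristic equation r² - 8r + 12 = 0 factors as (r - 6)(r - 2) = 0, so r = 6, 2.
Hence u_h = C1*exp(6*t) + C2*exp(2*t).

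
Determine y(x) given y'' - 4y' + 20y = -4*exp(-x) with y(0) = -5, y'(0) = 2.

y = -4*exp(-x)/25 - 121*cos(4*x)*exp(2*x)/25 + 72*exp(2*x)*sin(4*x)/25

Characteristic equation r² - 4r + 20 = 0 has discriminant (-4)² - 4·(20) = -64 < 0, so r = 2 ± 4i.
Hence y_h = C1*cos(4*x)*exp(2*x) + C2*exp(2*x)*sin(4*x).
Try y_p = A*exp(-x). Substituting into the equation and dividing by exp(-x) gives A = -4/25, so y_p = -4*exp(-x)/25.
General solution: y = -4*exp(-x)/25 + C1*cos(4*x)*exp(2*x) + C2*exp(2*x)*sin(4*x).
Apply the initial conditions: y(0) = -4/25 + C1 = -5 and y'(0) = 4/25 + 2*C1 + 4*C2 = 2. Solving gives C1 = -121/25, C2 = 72/25.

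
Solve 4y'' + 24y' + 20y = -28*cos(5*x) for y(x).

Divide through by 4: y'' + 6y' + 5y = -7*cos(5*x).
Characteristic equation r² + 6r + 5 = 0 factors as (r + 5)(r + 1) = 0, so r = -5, -1.
Hence y_h = C1*exp(-5*x) + C2*exp(-x).
Try y_p = A*cos(5*x) + B*sin(5*x). Substituting and equating the coefficients of cos(5x) and sin(5x) gives A = 7/65, B = -21/130, so y_p = -21*sin(5*x)/130 + 7*cos(5*x)/65.

y = -21*sin(5*x)/130 + 7*cos(5*x)/65 + C1*exp(-5*x) + C2*exp(-x)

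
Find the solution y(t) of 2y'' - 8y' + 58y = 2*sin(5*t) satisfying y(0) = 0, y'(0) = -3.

Divide through by 2: y'' - 4y' + 29y = sin(5*t).
Characteristic equation r² - 4r + 29 = 0 has discriminant (-4)² - 4·(29) = -100 < 0, so r = 2 ± 5i.
Hence y_h = C1*cos(5*t)*exp(2*t) + C2*exp(2*t)*sin(5*t).
Try y_p = A*cos(5*t) + B*sin(5*t). Substituting and equating the coefficients of cos(5t) and sin(5t) gives A = 5/104, B = 1/104, so y_p = sin(5*t)/104 + 5*cos(5*t)/104.
General solution: y = sin(5*t)/104 + 5*cos(5*t)/104 + C1*cos(5*t)*exp(2*t) + C2*exp(2*t)*sin(5*t).
Apply the initial conditions: y(0) = 5/104 + C1 = 0 and y'(0) = 5/104 + 2*C1 + 5*C2 = -3. Solving gives C1 = -5/104, C2 = -307/520.

y = sin(5*t)/104 + 5*cos(5*t)/104 - 307*exp(2*t)*sin(5*t)/520 - 5*cos(5*t)*exp(2*t)/104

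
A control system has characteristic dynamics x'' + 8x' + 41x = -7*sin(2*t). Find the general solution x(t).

x = -259*sin(2*t)/1625 + 112*cos(2*t)/1625 + C1*cos(5*t)*exp(-4*t) + C2*exp(-4*t)*sin(5*t)

Characteristic equation r² + 8r + 41 = 0 has discriminant (8)² - 4·(41) = -100 < 0, so r = -4 ± 5i.
Hence x_h = C1*cos(5*t)*exp(-4*t) + C2*exp(-4*t)*sin(5*t).
Try x_p = A*cos(2*t) + B*sin(2*t). Substituting and equating the coefficients of cos(2t) and sin(2t) gives A = 112/1625, B = -259/1625, so x_p = -259*sin(2*t)/1625 + 112*cos(2*t)/1625.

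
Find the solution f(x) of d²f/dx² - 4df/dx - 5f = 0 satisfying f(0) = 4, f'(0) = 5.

f = 3*exp(5*x)/2 + 5*exp(-x)/2

Characteristic equation r² - 4r - 5 = 0 factors as (r + 1)(r - 5) = 0, so r = -1, 5.
Hence f_h = C1*exp(-x) + C2*exp(5*x).
Apply the initial conditions: f(0) = C1 + C2 = 4 and f'(0) = -C1 + 5*C2 = 5. Solving gives C1 = 5/2, C2 = 3/2.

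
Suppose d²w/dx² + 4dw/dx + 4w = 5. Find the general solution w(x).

Characteristic equation r² + 4r + 4 = 0 has discriminant (4)² - 4·(4) = 0, so r = -2 is a repeated root.
Hence w_h = (C1 + C2*x)*exp(-2*x).
For the particular solution try w_p = A0. Substituting and matching coefficients of each power of x gives A0 = 5/4, so w_p = 5/4.

w = 5/4 + C1*exp(-2*x) + C2*x*exp(-2*x)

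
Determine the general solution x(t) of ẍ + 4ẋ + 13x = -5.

x = -5/13 + C1*cos(3*t)*exp(-2*t) + C2*exp(-2*t)*sin(3*t)

Characteristic equation r² + 4r + 13 = 0 has discriminant (4)² - 4·(13) = -36 < 0, so r = -2 ± 3i.
Hence x_h = C1*cos(3*t)*exp(-2*t) + C2*exp(-2*t)*sin(3*t).
For the particular solution try x_p = A0. Substituting and matching coefficients of each power of t gives A0 = -5/13, so x_p = -5/13.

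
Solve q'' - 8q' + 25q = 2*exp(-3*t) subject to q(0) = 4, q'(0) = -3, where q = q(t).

Characteristic equation r² - 8r + 25 = 0 has discriminant (-8)² - 4·(25) = -36 < 0, so r = 4 ± 3i.
Hence q_h = C1*cos(3*t)*exp(4*t) + C2*exp(4*t)*sin(3*t).
Try q_p = A*exp(-3*t). Substituting into the equation and dividing by exp(-3*t) gives A = 1/29, so q_p = exp(-3*t)/29.
General solution: q = exp(-3*t)/29 + C1*cos(3*t)*exp(4*t) + C2*exp(4*t)*sin(3*t).
Apply the initial conditions: q(0) = 1/29 + C1 = 4 and q'(0) = -3/29 + 3*C2 + 4*C1 = -3. Solving gives C1 = 115/29, C2 = -544/87.

q = exp(-3*t)/29 - 544*exp(4*t)*sin(3*t)/87 + 115*cos(3*t)*exp(4*t)/29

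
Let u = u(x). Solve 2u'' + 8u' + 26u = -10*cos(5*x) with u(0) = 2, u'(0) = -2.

u = -25*sin(5*x)/136 + 15*cos(5*x)/136 + 257*cos(3*x)*exp(-2*x)/136 + 367*exp(-2*x)*sin(3*x)/408

Divide through by 2: u'' + 4u' + 13u = -5*cos(5*x).
Characteristic equation r² + 4r + 13 = 0 has discriminant (4)² - 4·(13) = -36 < 0, so r = -2 ± 3i.
Hence u_h = C1*cos(3*x)*exp(-2*x) + C2*exp(-2*x)*sin(3*x).
Try u_p = A*cos(5*x) + B*sin(5*x). Substituting and equating the coefficients of cos(5x) and sin(5x) gives A = 15/136, B = -25/136, so u_p = -25*sin(5*x)/136 + 15*cos(5*x)/136.
General solution: u = -25*sin(5*x)/136 + 15*cos(5*x)/136 + C1*cos(3*x)*exp(-2*x) + C2*exp(-2*x)*sin(3*x).
Apply the initial conditions: u(0) = 15/136 + C1 = 2 and u'(0) = -125/136 - 2*C1 + 3*C2 = -2. Solving gives C1 = 257/136, C2 = 367/408.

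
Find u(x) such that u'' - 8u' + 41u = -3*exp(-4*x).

u = -3*exp(-4*x)/89 + C1*cos(5*x)*exp(4*x) + C2*exp(4*x)*sin(5*x)

Characteristic equation r² - 8r + 41 = 0 has discriminant (-8)² - 4·(41) = -100 < 0, so r = 4 ± 5i.
Hence u_h = C1*cos(5*x)*exp(4*x) + C2*exp(4*x)*sin(5*x).
Try u_p = A*exp(-4*x). Substituting into the equation and dividing by exp(-4*x) gives A = -3/89, so u_p = -3*exp(-4*x)/89.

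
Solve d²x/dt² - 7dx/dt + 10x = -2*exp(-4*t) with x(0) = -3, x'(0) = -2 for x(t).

Characteristic equation r² - 7r + 10 = 0 factors as (r - 5)(r - 2) = 0, so r = 5, 2.
Hence x_h = C1*exp(5*t) + C2*exp(2*t).
Try x_p = A*exp(-4*t). Substituting into the equation and dividing by exp(-4*t) gives A = -1/27, so x_p = -exp(-4*t)/27.
General solution: x = -exp(-4*t)/27 + C1*exp(5*t) + C2*exp(2*t).
Apply the initial conditions: x(0) = -1/27 + C1 + C2 = -3 and x'(0) = 4/27 + 2*C2 + 5*C1 = -2. Solving gives C1 = 34/27, C2 = -38/9.

x = -38*exp(2*t)/9 - exp(-4*t)/27 + 34*exp(5*t)/27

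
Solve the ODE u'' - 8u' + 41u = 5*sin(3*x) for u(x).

Characteristic equation r² - 8r + 41 = 0 has discriminant (-8)² - 4·(41) = -100 < 0, so r = 4 ± 5i.
Hence u_h = C1*cos(5*x)*exp(4*x) + C2*exp(4*x)*sin(5*x).
Try u_p = A*cos(3*x) + B*sin(3*x). Substituting and equating the coefficients of cos(3x) and sin(3x) gives A = 3/40, B = 1/10, so u_p = sin(3*x)/10 + 3*cos(3*x)/40.

u = sin(3*x)/10 + 3*cos(3*x)/40 + C1*cos(5*x)*exp(4*x) + C2*exp(4*x)*sin(5*x)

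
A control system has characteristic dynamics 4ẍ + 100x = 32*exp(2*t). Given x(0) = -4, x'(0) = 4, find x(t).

x = -124*cos(5*t)/29 + 8*exp(2*t)/29 + 20*sin(5*t)/29

Divide through by 4: x'' + 25x = 8*exp(2*t).
Characteristic equation r² + 25 = 0 has discriminant (0)² - 4·(25) = -100 < 0, so r = ± 5i.
Hence x_h = C1*cos(5*t) + C2*sin(5*t).
Try x_p = A*exp(2*t). Substituting into the equation and dividing by exp(2*t) gives A = 8/29, so x_p = 8*exp(2*t)/29.
General solution: x = 8*exp(2*t)/29 + C1*cos(5*t) + C2*sin(5*t).
Apply the initial conditions: x(0) = 8/29 + C1 = -4 and x'(0) = 16/29 + 5*C2 = 4. Solving gives C1 = -124/29, C2 = 20/29.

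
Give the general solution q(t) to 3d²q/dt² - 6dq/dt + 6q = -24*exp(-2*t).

Divide through by 3: q'' - 2q' + 2q = -8*exp(-2*t).
Characteristic equation r² - 2r + 2 = 0 has discriminant (-2)² - 4·(2) = -4 < 0, so r = 1 ± i.
Hence q_h = C1*cos(t)*exp(t) + C2*exp(t)*sin(t).
Try q_p = A*exp(-2*t). Substituting into the equation and dividing by exp(-2*t) gives A = -4/5, so q_p = -4*exp(-2*t)/5.

q = -4*exp(-2*t)/5 + C1*cos(t)*exp(t) + C2*exp(t)*sin(t)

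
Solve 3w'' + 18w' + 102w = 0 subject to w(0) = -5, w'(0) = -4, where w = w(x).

Divide through by 3: w'' + 6w' + 34w = 0.
Characteristic equation r² + 6r + 34 = 0 has discriminant (6)² - 4·(34) = -100 < 0, so r = -3 ± 5i.
Hence w_h = C1*cos(5*x)*exp(-3*x) + C2*exp(-3*x)*sin(5*x).
Apply the initial conditions: w(0) = C1 = -5 and w'(0) = -3*C1 + 5*C2 = -4. Solving gives C1 = -5, C2 = -19/5.

w = -5*cos(5*x)*exp(-3*x) - 19*exp(-3*x)*sin(5*x)/5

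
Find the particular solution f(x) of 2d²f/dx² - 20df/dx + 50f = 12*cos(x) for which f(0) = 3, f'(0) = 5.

Divide through by 2: f'' - 10f' + 25f = 6*cos(x).
Characteristic equation r² - 10r + 25 = 0 has discriminant (-10)² - 4·(25) = 0, so r = 5 is a repeated root.
Hence f_h = (C1 + C2*x)*exp(5*x).
Try f_p = A*cos(x) + B*sin(x). Substituting and equating the coefficients of cos(x) and sin(x) gives A = 36/169, B = -15/169, so f_p = -15*sin(x)/169 + 36*cos(x)/169.
General solution: f = -15*sin(x)/169 + 36*cos(x)/169 + C1*exp(5*x) + C2*x*exp(5*x).
Apply the initial conditions: f(0) = 36/169 + C1 = 3 and f'(0) = -15/169 + C2 + 5*C1 = 5. Solving gives C1 = 471/169, C2 = -115/13.

f = -15*sin(x)/169 + 36*cos(x)/169 + 471*exp(5*x)/169 - 115*x*exp(5*x)/13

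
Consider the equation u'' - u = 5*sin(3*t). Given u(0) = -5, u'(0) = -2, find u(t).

Characteristic equation r² - 1 = 0 factors as (r + 1)(r - 1) = 0, so r = -1, 1.
Hence u_h = C1*exp(-t) + C2*exp(t).
Try u_p = A*cos(3*t) + B*sin(3*t). Substituting and equating the coefficients of cos(3t) and sin(3t) gives A = 0, B = -1/2, so u_p = -sin(3*t)/2.
General solution: u = -sin(3*t)/2 + C1*exp(-t) + C2*exp(t).
Apply the initial conditions: u(0) = C1 + C2 = -5 and u'(0) = -3/2 + C2 - C1 = -2. Solving gives C1 = -9/4, C2 = -11/4.

u = -11*exp(t)/4 - 9*exp(-t)/4 - sin(3*t)/2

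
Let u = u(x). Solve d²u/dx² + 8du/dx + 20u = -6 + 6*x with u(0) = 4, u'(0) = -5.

u = -21/50 + 3*x/10 + 221*cos(2*x)*exp(-4*x)/50 + 619*exp(-4*x)*sin(2*x)/100

Characteristic equation r² + 8r + 20 = 0 has discriminant (8)² - 4·(20) = -16 < 0, so r = -4 ± 2i.
Hence u_h = C1*cos(2*x)*exp(-4*x) + C2*exp(-4*x)*sin(2*x).
For the particular solution try u_p = A0 + A1*x. Substituting and matching coefficients of each power of x gives A0 = -21/50, A1 = 3/10, so u_p = -21/50 + 3*x/10.
General solution: u = -21/50 + 3*x/10 + C1*cos(2*x)*exp(-4*x) + C2*exp(-4*x)*sin(2*x).
Apply the initial conditions: u(0) = -21/50 + C1 = 4 and u'(0) = 3/10 - 4*C1 + 2*C2 = -5. Solving gives C1 = 221/50, C2 = 619/100.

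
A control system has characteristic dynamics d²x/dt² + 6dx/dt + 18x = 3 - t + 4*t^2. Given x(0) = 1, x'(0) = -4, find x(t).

x = 17/81 - 11*t/54 + 2*t**2/9 - 77*exp(-3*t)*sin(3*t)/162 + 64*cos(3*t)*exp(-3*t)/81

Characteristic equation r² + 6r + 18 = 0 has discriminant (6)² - 4·(18) = -36 < 0, so r = -3 ± 3i.
Hence x_h = C1*cos(3*t)*exp(-3*t) + C2*exp(-3*t)*sin(3*t).
For the particular solution try x_p = A0 + A1*t + A2*t^2. Substituting and matching coefficients of each power of t gives A0 = 17/81, A1 = -11/54, A2 = 2/9, so x_p = 17/81 - 11*t/54 + 2*t^2/9.
General solution: x = 17/81 - 11*t/54 + 2*t^2/9 + C1*cos(3*t)*exp(-3*t) + C2*exp(-3*t)*sin(3*t).
Apply the initial conditions: x(0) = 17/81 + C1 = 1 and x'(0) = -11/54 - 3*C1 + 3*C2 = -4. Solving gives C1 = 64/81, C2 = -77/162.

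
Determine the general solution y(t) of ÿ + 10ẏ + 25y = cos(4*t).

y = 9*cos(4*t)/1681 + 40*sin(4*t)/1681 + C1*exp(-5*t) + C2*t*exp(-5*t)

Characteristic equation r² + 10r + 25 = 0 has discriminant (10)² - 4·(25) = 0, so r = -5 is a repeated root.
Hence y_h = (C1 + C2*t)*exp(-5*t).
Try y_p = A*cos(4*t) + B*sin(4*t). Substituting and equating the coefficients of cos(4t) and sin(4t) gives A = 9/1681, B = 40/1681, so y_p = 9*cos(4*t)/1681 + 40*sin(4*t)/1681.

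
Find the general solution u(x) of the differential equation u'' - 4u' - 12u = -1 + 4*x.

u = 7/36 - x/3 + C1*exp(-2*x) + C2*exp(6*x)

Characteristic equation r² - 4r - 12 = 0 factors as (r + 2)(r - 6) = 0, so r = -2, 6.
Hence u_h = C1*exp(-2*x) + C2*exp(6*x).
For the particular solution try u_p = A0 + A1*x. Substituting and matching coefficients of each power of x gives A0 = 7/36, A1 = -1/3, so u_p = 7/36 - x/3.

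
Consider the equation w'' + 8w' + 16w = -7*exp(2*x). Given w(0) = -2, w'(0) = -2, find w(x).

Characteristic equation r² + 8r + 16 = 0 has discriminant (8)² - 4·(16) = 0, so r = -4 is a repeated root.
Hence w_h = (C1 + C2*x)*exp(-4*x).
Try w_p = A*exp(2*x). Substituting into the equation and dividing by exp(2*x) gives A = -7/36, so w_p = -7*exp(2*x)/36.
General solution: w = -7*exp(2*x)/36 + C1*exp(-4*x) + C2*x*exp(-4*x).
Apply the initial conditions: w(0) = -7/36 + C1 = -2 and w'(0) = -7/18 + C2 - 4*C1 = -2. Solving gives C1 = -65/36, C2 = -53/6.

w = -65*exp(-4*x)/36 - 7*exp(2*x)/36 - 53*x*exp(-4*x)/6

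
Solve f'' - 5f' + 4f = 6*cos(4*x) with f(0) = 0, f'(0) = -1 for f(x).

Characteristic equation r² - 5r + 4 = 0 factors as (r - 1)(r - 4) = 0, so r = 1, 4.
Hence f_h = C1*exp(x) + C2*exp(4*x).
Try f_p = A*cos(4*x) + B*sin(4*x). Substituting and equating the coefficients of cos(4x) and sin(4x) gives A = -9/68, B = -15/68, so f_p = -15*sin(4*x)/68 - 9*cos(4*x)/68.
General solution: f = -15*sin(4*x)/68 - 9*cos(4*x)/68 + C1*exp(x) + C2*exp(4*x).
Apply the initial conditions: f(0) = -9/68 + C1 + C2 = 0 and f'(0) = -15/17 + C1 + 4*C2 = -1. Solving gives C1 = 11/51, C2 = -1/12.

f = -15*sin(4*x)/68 - 9*cos(4*x)/68 - exp(4*x)/12 + 11*exp(x)/51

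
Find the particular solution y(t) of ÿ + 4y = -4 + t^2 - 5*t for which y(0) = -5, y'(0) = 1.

Characteristic equation r² + 4 = 0 has discriminant (0)² - 4·(4) = -16 < 0, so r = ± 2i.
Hence y_h = C1*cos(2*t) + C2*sin(2*t).
For the particular solution try y_p = A0 + A1*t + A2*t^2. Substituting and matching coefficients of each power of t gives A0 = -9/8, A1 = -5/4, A2 = 1/4, so y_p = -9/8 - 5*t/4 + t^2/4.
General solution: y = -9/8 - 5*t/4 + t^2/4 + C1*cos(2*t) + C2*sin(2*t).
Apply the initial conditions: y(0) = -9/8 + C1 = -5 and y'(0) = -5/4 + 2*C2 = 1. Solving gives C1 = -31/8, C2 = 9/8.

y = -9/8 - 31*cos(2*t)/8 - 5*t/4 + t**2/4 + 9*sin(2*t)/8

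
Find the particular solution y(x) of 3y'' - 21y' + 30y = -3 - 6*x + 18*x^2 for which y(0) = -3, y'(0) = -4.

y = 57/250 - 23*exp(2*x)/6 + 3*x**2/5 + 16*x/25 + 227*exp(5*x)/375

Divide through by 3: y'' - 7y' + 10y = -1 - 2*x + 6*x^2.
Characteristic equation r² - 7r + 10 = 0 factors as (r - 2)(r - 5) = 0, so r = 2, 5.
Hence y_h = C1*exp(2*x) + C2*exp(5*x).
For the particular solution try y_p = A0 + A1*x + A2*x^2. Substituting and matching coefficients of each power of x gives A0 = 57/250, A1 = 16/25, A2 = 3/5, so y_p = 57/250 + 3*x^2/5 + 16*x/25.
General solution: y = 57/250 + 3*x^2/5 + 16*x/25 + C1*exp(2*x) + C2*exp(5*x).
Apply the initial conditions: y(0) = 57/250 + C1 + C2 = -3 and y'(0) = 16/25 + 2*C1 + 5*C2 = -4. Solving gives C1 = -23/6, C2 = 227/375.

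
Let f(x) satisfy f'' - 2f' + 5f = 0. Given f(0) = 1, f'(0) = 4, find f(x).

Characteristic equation r² - 2r + 5 = 0 has discriminant (-2)² - 4·(5) = -16 < 0, so r = 1 ± 2i.
Hence f_h = C1*cos(2*x)*exp(x) + C2*exp(x)*sin(2*x).
Apply the initial conditions: f(0) = C1 = 1 and f'(0) = C1 + 2*C2 = 4. Solving gives C1 = 1, C2 = 3/2.

f = cos(2*x)*exp(x) + 3*exp(x)*sin(2*x)/2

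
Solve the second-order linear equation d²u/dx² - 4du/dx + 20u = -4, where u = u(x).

Characteristic equation r² - 4r + 20 = 0 has discriminant (-4)² - 4·(20) = -64 < 0, so r = 2 ± 4i.
Hence u_h = C1*cos(4*x)*exp(2*x) + C2*exp(2*x)*sin(4*x).
For the particular solution try u_p = A0. Substituting and matching coefficients of each power of x gives A0 = -1/5, so u_p = -1/5.

u = -1/5 + C1*cos(4*x)*exp(2*x) + C2*exp(2*x)*sin(4*x)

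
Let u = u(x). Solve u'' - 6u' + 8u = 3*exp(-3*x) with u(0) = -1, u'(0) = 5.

Characteristic equation r² - 6r + 8 = 0 factors as (r - 2)(r - 4) = 0, so r = 2, 4.
Hence u_h = C1*exp(2*x) + C2*exp(4*x).
Try u_p = A*exp(-3*x). Substituting into the equation and dividing by exp(-3*x) gives A = 3/35, so u_p = 3*exp(-3*x)/35.
General solution: u = 3*exp(-3*x)/35 + C1*exp(2*x) + C2*exp(4*x).
Apply the initial conditions: u(0) = 3/35 + C1 + C2 = -1 and u'(0) = -9/35 + 2*C1 + 4*C2 = 5. Solving gives C1 = -24/5, C2 = 26/7.

u = -24*exp(2*x)/5 + 3*exp(-3*x)/35 + 26*exp(4*x)/7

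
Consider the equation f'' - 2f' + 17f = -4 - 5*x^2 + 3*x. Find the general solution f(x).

Characteristic equation r² - 2r + 17 = 0 has discriminant (-2)² - 4·(17) = -64 < 0, so r = 1 ± 4i.
Hence f_h = C1*cos(4*x)*exp(x) + C2*exp(x)*sin(4*x).
For the particular solution try f_p = A0 + A1*x + A2*x^2. Substituting and matching coefficients of each power of x gives A0 = -924/4913, A1 = 31/289, A2 = -5/17, so f_p = -924/4913 - 5*x^2/17 + 31*x/289.

f = -924/4913 - 5*x**2/17 + 31*x/289 + C1*cos(4*x)*exp(x) + C2*exp(x)*sin(4*x)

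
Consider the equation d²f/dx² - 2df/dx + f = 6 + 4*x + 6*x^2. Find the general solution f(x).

f = 50 + 6*x**2 + 28*x + C1*exp(x) + C2*x*exp(x)

Characteristic equation r² - 2r + 1 = 0 has discriminant (-2)² - 4·(1) = 0, so r = 1 is a repeated root.
Hence f_h = (C1 + C2*x)*exp(x).
For the particular solution try f_p = A0 + A1*x + A2*x^2. Substituting and matching coefficients of each power of x gives A0 = 50, A1 = 28, A2 = 6, so f_p = 50 + 6*x^2 + 28*x.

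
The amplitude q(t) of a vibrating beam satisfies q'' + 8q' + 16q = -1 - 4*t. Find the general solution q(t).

Characteristic equation r² + 8r + 16 = 0 has discriminant (8)² - 4·(16) = 0, so r = -4 is a repeated root.
Hence q_h = (C1 + C2*t)*exp(-4*t).
For the particular solution try q_p = A0 + A1*t. Substituting and matching coefficients of each power of t gives A0 = 1/16, A1 = -1/4, so q_p = 1/16 - t/4.

q = 1/16 - t/4 + C1*exp(-4*t) + C2*t*exp(-4*t)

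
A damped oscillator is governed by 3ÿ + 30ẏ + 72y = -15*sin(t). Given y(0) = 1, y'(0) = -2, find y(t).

y = -115*sin(t)/629 - 69*exp(-6*t)/74 + 50*cos(t)/629 + 63*exp(-4*t)/34

Divide through by 3: y'' + 10y' + 24y = -5*sin(t).
Characteristic equation r² + 10r + 24 = 0 factors as (r + 4)(r + 6) = 0, so r = -4, -6.
Hence y_h = C1*exp(-4*t) + C2*exp(-6*t).
Try y_p = A*cos(t) + B*sin(t). Substituting and equating the coefficients of cos(t) and sin(t) gives A = 50/629, B = -115/629, so y_p = -115*sin(t)/629 + 50*cos(t)/629.
General solution: y = -115*sin(t)/629 + 50*cos(t)/629 + C1*exp(-4*t) + C2*exp(-6*t).
Apply the initial conditions: y(0) = 50/629 + C1 + C2 = 1 and y'(0) = -115/629 - 6*C2 - 4*C1 = -2. Solving gives C1 = 63/34, C2 = -69/74.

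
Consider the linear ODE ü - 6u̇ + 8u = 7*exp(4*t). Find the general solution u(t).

Characteristic equation r² - 6r + 8 = 0 factors as (r - 2)(r - 4) = 0, so r = 2, 4.
Hence u_h = C1*exp(2*t) + C2*exp(4*t).
Since exp(4*t) solves the homogeneous equation (r = 4 is a root of multiplicity 1), multiply the trial by t. Try u_p = A*t*exp(4*t). Substituting into the equation and dividing by exp(4*t) gives A = 7/2, so u_p = 7*t*exp(4*t)/2.

u = C1*exp(2*t) + C2*exp(4*t) + 7*t*exp(4*t)/2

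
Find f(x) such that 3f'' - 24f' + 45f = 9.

Divide through by 3: f'' - 8f' + 15f = 3.
Characteristic equation r² - 8r + 15 = 0 factors as (r - 3)(r - 5) = 0, so r = 3, 5.
Hence f_h = C1*exp(3*x) + C2*exp(5*x).
For the particular solution try f_p = A0. Substituting and matching coefficients of each power of x gives A0 = 1/5, so f_p = 1/5.

f = 1/5 + C1*exp(3*x) + C2*exp(5*x)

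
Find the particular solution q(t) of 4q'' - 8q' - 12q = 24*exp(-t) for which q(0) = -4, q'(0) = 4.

q = -35*exp(-t)/8 + 3*exp(3*t)/8 - 3*t*exp(-t)/2

Divide through by 4: q'' - 2q' - 3q = 6*exp(-t).
Characteristic equation r² - 2r - 3 = 0 factors as (r - 3)(r + 1) = 0, so r = 3, -1.
Hence q_h = C1*exp(3*t) + C2*exp(-t).
Since exp(-t) solves the homogeneous equation (r = -1 is a root of multiplicity 1), multiply the trial by t. Try q_p = A*t*exp(-t). Substituting into the equation and dividing by exp(-t) gives A = -3/2, so q_p = -3*t*exp(-t)/2.
General solution: q = C1*exp(3*t) + C2*exp(-t) - 3*t*exp(-t)/2.
Apply the initial conditions: q(0) = C1 + C2 = -4 and q'(0) = -3/2 - C2 + 3*C1 = 4. Solving gives C1 = 3/8, C2 = -35/8.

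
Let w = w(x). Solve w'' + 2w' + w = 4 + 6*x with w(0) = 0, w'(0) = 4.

Characteristic equation r² + 2r + 1 = 0 has discriminant (2)² - 4·(1) = 0, so r = -1 is a repeated root.
Hence w_h = (C1 + C2*x)*exp(-x).
For the particular solution try w_p = A0 + A1*x. Substituting and matching coefficients of each power of x gives A0 = -8, A1 = 6, so w_p = -8 + 6*x.
General solution: w = -8 + 6*x + C1*exp(-x) + C2*x*exp(-x).
Apply the initial conditions: w(0) = -8 + C1 = 0 and w'(0) = 6 + C2 - C1 = 4. Solving gives C1 = 8, C2 = 6.

w = -8 + 6*x + 8*exp(-x) + 6*x*exp(-x)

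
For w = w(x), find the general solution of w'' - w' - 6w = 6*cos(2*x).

Characteristic equation r² - r - 6 = 0 factors as (r + 2)(r - 3) = 0, so r = -2, 3.
Hence w_h = C1*exp(-2*x) + C2*exp(3*x).
Try w_p = A*cos(2*x) + B*sin(2*x). Substituting and equating the coefficients of cos(2x) and sin(2x) gives A = -15/26, B = -3/26, so w_p = -15*cos(2*x)/26 - 3*sin(2*x)/26.

w = -15*cos(2*x)/26 - 3*sin(2*x)/26 + C1*exp(-2*x) + C2*exp(3*x)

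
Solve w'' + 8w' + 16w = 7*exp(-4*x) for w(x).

Characteristic equation r² + 8r + 16 = 0 has discriminant (8)² - 4·(16) = 0, so r = -4 is a repeated root.
Hence w_h = (C1 + C2*x)*exp(-4*x).
Since exp(-4*x) solves the homogeneous equation (r = -4 is a root of multiplicity 2), multiply the trial by x^2. Try w_p = A*x^2*exp(-4*x). Substituting into the equation and dividing by exp(-4*x) gives A = 7/2, so w_p = 7*x^2*exp(-4*x)/2.

w = C1*exp(-4*x) + 7*x**2*exp(-4*x)/2 + C2*x*exp(-4*x)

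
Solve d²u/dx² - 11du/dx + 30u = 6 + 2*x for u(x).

u = 101/450 + x/15 + C1*exp(5*x) + C2*exp(6*x)

Characteristic equation r² - 11r + 30 = 0 factors as (r - 5)(r - 6) = 0, so r = 5, 6.
Hence u_h = C1*exp(5*x) + C2*exp(6*x).
For the particular solution try u_p = A0 + A1*x. Substituting and matching coefficients of each power of x gives A0 = 101/450, A1 = 1/15, so u_p = 101/450 + x/15.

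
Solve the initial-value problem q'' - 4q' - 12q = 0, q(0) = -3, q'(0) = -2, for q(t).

q = -exp(6*t) - 2*exp(-2*t)

Characteristic equation r² - 4r - 12 = 0 factors as (r + 2)(r - 6) = 0, so r = -2, 6.
Hence q_h = C1*exp(-2*t) + C2*exp(6*t).
Apply the initial conditions: q(0) = C1 + C2 = -3 and q'(0) = -2*C1 + 6*C2 = -2. Solving gives C1 = -2, C2 = -1.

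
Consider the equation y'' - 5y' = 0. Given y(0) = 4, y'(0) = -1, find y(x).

y = 21/5 - exp(5*x)/5

Characteristic equation r² - 5r = 0 factors as (r - 5)r = 0, so r = 5, 0.
Hence y_h = C1*exp(5*x) + C2.
Apply the initial conditions: y(0) = C1 + C2 = 4 and y'(0) = 5*C1 = -1. Solving gives C1 = -1/5, C2 = 21/5.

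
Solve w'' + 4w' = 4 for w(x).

w = C2 + x + C1*exp(-4*x)

Characteristic equation r² + 4r = 0 factors as (r + 4)r = 0, so r = -4, 0.
Hence w_h = C1*exp(-4*x) + C2.
Since 0 is a characteristic root (multiplicity 1), multiply the polynomial trial by x: try w_p = A0*x. Substituting and matching coefficients of each power of x gives A0 = 1, so w_p = x.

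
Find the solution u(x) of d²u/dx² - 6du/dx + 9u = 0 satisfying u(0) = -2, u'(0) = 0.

Characteristic equation r² - 6r + 9 = 0 has discriminant (-6)² - 4·(9) = 0, so r = 3 is a repeated root.
Hence u_h = (C1 + C2*x)*exp(3*x).
Apply the initial conditions: u(0) = C1 = -2 and u'(0) = C2 + 3*C1 = 0. Solving gives C1 = -2, C2 = 6.

u = -2*exp(3*x) + 6*x*exp(3*x)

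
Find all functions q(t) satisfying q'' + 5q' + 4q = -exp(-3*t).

q = exp(-3*t)/2 + C1*exp(-4*t) + C2*exp(-t)

Characteristic equation r² + 5r + 4 = 0 factors as (r + 4)(r + 1) = 0, so r = -4, -1.
Hence q_h = C1*exp(-4*t) + C2*exp(-t).
Try q_p = A*exp(-3*t). Substituting into the equation and dividing by exp(-3*t) gives A = 1/2, so q_p = exp(-3*t)/2.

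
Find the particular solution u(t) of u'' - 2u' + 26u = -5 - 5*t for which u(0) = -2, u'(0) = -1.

u = -35/169 - 5*t/26 - 303*cos(5*t)*exp(t)/169 + 333*exp(t)*sin(5*t)/1690

Characteristic equation r² - 2r + 26 = 0 has discriminant (-2)² - 4·(26) = -100 < 0, so r = 1 ± 5i.
Hence u_h = C1*cos(5*t)*exp(t) + C2*exp(t)*sin(5*t).
For the particular solution try u_p = A0 + A1*t. Substituting and matching coefficients of each power of t gives A0 = -35/169, A1 = -5/26, so u_p = -35/169 - 5*t/26.
General solution: u = -35/169 - 5*t/26 + C1*cos(5*t)*exp(t) + C2*exp(t)*sin(5*t).
Apply the initial conditions: u(0) = -35/169 + C1 = -2 and u'(0) = -5/26 + C1 + 5*C2 = -1. Solving gives C1 = -303/169, C2 = 333/1690.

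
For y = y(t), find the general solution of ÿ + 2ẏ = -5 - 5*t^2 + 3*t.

y = C2 + 2*t**2 - 9*t/2 - 5*t**3/6 + C1*exp(-2*t)

Characteristic equation r² + 2r = 0 factors as (r + 2)r = 0, so r = -2, 0.
Hence y_h = C1*exp(-2*t) + C2.
Since 0 is a characteristic root (multiplicity 1), multiply the polynomial trial by t: try y_p = t*(A0 + A1*t + A2*t^2). Substituting and matching coefficients of each power of t gives A0 = -9/2, A1 = 2, A2 = -5/6, so y_p = 2*t^2 - 9*t/2 - 5*t^3/6.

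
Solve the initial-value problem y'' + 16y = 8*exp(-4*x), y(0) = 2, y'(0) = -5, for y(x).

y = -sin(4*x) + exp(-4*x)/4 + 7*cos(4*x)/4

Characteristic equation r² + 16 = 0 has discriminant (0)² - 4·(16) = -64 < 0, so r = ± 4i.
Hence y_h = C1*cos(4*x) + C2*sin(4*x).
Try y_p = A*exp(-4*x). Substituting into the equation and dividing by exp(-4*x) gives A = 1/4, so y_p = exp(-4*x)/4.
General solution: y = exp(-4*x)/4 + C1*cos(4*x) + C2*sin(4*x).
Apply the initial conditions: y(0) = 1/4 + C1 = 2 and y'(0) = -1 + 4*C2 = -5. Solving gives C1 = 7/4, C2 = -1.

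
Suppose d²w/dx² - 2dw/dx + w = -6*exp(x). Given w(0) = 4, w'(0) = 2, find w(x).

Characteristic equation r² - 2r + 1 = 0 has discriminant (-2)² - 4·(1) = 0, so r = 1 is a repeated root.
Hence w_h = (C1 + C2*x)*exp(x).
Since exp(x) solves the homogeneous equation (r = 1 is a root of multiplicity 2), multiply the trial by x^2. Try w_p = A*x^2*exp(x). Substituting into the equation and dividing by exp(x) gives A = -3, so w_p = -3*x^2*exp(x).
General solution: w = C1*exp(x) - 3*x^2*exp(x) + C2*x*exp(x).
Apply the initial conditions: w(0) = C1 = 4 and w'(0) = C1 + C2 = 2. Solving gives C1 = 4, C2 = -2.

w = 4*exp(x) - 3*x**2*exp(x) - 2*x*exp(x)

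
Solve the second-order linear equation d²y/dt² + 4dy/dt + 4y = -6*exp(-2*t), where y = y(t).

Characteristic equation r² + 4r + 4 = 0 has discriminant (4)² - 4·(4) = 0, so r = -2 is a repeated root.
Hence y_h = (C1 + C2*t)*exp(-2*t).
Since exp(-2*t) solves the homogeneous equation (r = -2 is a root of multiplicity 2), multiply the trial by t^2. Try y_p = A*t^2*exp(-2*t). Substituting into the equation and dividing by exp(-2*t) gives A = -3, so y_p = -3*t^2*exp(-2*t).

y = C1*exp(-2*t) - 3*t**2*exp(-2*t) + C2*t*exp(-2*t)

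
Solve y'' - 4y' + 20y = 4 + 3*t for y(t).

y = 23/100 + 3*t/20 + C1*cos(4*t)*exp(2*t) + C2*exp(2*t)*sin(4*t)

Characteristic equation r² - 4r + 20 = 0 has discriminant (-4)² - 4·(20) = -64 < 0, so r = 2 ± 4i.
Hence y_h = C1*cos(4*t)*exp(2*t) + C2*exp(2*t)*sin(4*t).
For the particular solution try y_p = A0 + A1*t. Substituting and matching coefficients of each power of t gives A0 = 23/100, A1 = 3/20, so y_p = 23/100 + 3*t/20.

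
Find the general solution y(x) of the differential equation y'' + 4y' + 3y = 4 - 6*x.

Characteristic equation r² + 4r + 3 = 0 factors as (r + 1)(r + 3) = 0, so r = -1, -3.
Hence y_h = C1*exp(-x) + C2*exp(-3*x).
For the particular solution try y_p = A0 + A1*x. Substituting and matching coefficients of each power of x gives A0 = 4, A1 = -2, so y_p = 4 - 2*x.

y = 4 - 2*x + C1*exp(-x) + C2*exp(-3*x)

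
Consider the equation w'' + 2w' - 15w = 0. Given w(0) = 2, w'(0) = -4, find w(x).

w = 3*exp(3*x)/4 + 5*exp(-5*x)/4

Characteristic equation r² + 2r - 15 = 0 factors as (r - 3)(r + 5) = 0, so r = 3, -5.
Hence w_h = C1*exp(3*x) + C2*exp(-5*x).
Apply the initial conditions: w(0) = C1 + C2 = 2 and w'(0) = -5*C2 + 3*C1 = -4. Solving gives C1 = 3/4, C2 = 5/4.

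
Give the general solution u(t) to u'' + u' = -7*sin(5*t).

Characteristic equation r² + r = 0 factors as (r + 1)r = 0, so r = -1, 0.
Hence u_h = C1*exp(-t) + C2.
Try u_p = A*cos(5*t) + B*sin(5*t). Substituting and equating the coefficients of cos(5t) and sin(5t) gives A = 7/130, B = 7/26, so u_p = 7*sin(5*t)/26 + 7*cos(5*t)/130.

u = C2 + 7*sin(5*t)/26 + 7*cos(5*t)/130 + C1*exp(-t)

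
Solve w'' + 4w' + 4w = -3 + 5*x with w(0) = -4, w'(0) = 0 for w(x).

w = -2 - 2*exp(-2*x) + 5*x/4 - 21*x*exp(-2*x)/4

Characteristic equation r² + 4r + 4 = 0 has discriminant (4)² - 4·(4) = 0, so r = -2 is a repeated root.
Hence w_h = (C1 + C2*x)*exp(-2*x).
For the particular solution try w_p = A0 + A1*x. Substituting and matching coefficients of each power of x gives A0 = -2, A1 = 5/4, so w_p = -2 + 5*x/4.
General solution: w = -2 + 5*x/4 + C1*exp(-2*x) + C2*x*exp(-2*x).
Apply the initial conditions: w(0) = -2 + C1 = -4 and w'(0) = 5/4 + C2 - 2*C1 = 0. Solving gives C1 = -2, C2 = -21/4.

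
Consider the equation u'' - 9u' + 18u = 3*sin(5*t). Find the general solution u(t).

u = -21*sin(5*t)/2074 + 135*cos(5*t)/2074 + C1*exp(3*t) + C2*exp(6*t)

Characteristic equation r² - 9r + 18 = 0 factors as (r - 3)(r - 6) = 0, so r = 3, 6.
Hence u_h = C1*exp(3*t) + C2*exp(6*t).
Try u_p = A*cos(5*t) + B*sin(5*t). Substituting and equating the coefficients of cos(5t) and sin(5t) gives A = 135/2074, B = -21/2074, so u_p = -21*sin(5*t)/2074 + 135*cos(5*t)/2074.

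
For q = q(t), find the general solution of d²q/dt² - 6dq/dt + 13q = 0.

q = C1*cos(2*t)*exp(3*t) + C2*exp(3*t)*sin(2*t)

Characteristic equation r² - 6r + 13 = 0 has discriminant (-6)² - 4·(13) = -16 < 0, so r = 3 ± 2i.
Hence q_h = C1*cos(2*t)*exp(3*t) + C2*exp(3*t)*sin(2*t).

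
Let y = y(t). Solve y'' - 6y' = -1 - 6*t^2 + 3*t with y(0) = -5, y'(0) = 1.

Characteristic equation r² - 6r = 0 factors as (r - 6)r = 0, so r = 6, 0.
Hence y_h = C1*exp(6*t) + C2.
Since 0 is a characteristic root (multiplicity 1), multiply the polynomial trial by t: try y_p = t*(A0 + A1*t + A2*t^2). Substituting and matching coefficients of each power of t gives A0 = 5/36, A1 = -1/12, A2 = 1/3, so y_p = -t^2/12 + t^3/3 + 5*t/36.
General solution: y = C2 - t^2/12 + t^3/3 + 5*t/36 + C1*exp(6*t).
Apply the initial conditions: y(0) = C1 + C2 = -5 and y'(0) = 5/36 + 6*C1 = 1. Solving gives C1 = 31/216, C2 = -1111/216.

y = -1111/216 - t**2/12 + t**3/3 + 5*t/36 + 31*exp(6*t)/216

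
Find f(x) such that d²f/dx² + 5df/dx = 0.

Characteristic equation r² + 5r = 0 factors as (r + 5)r = 0, so r = -5, 0.
Hence f_h = C1*exp(-5*x) + C2.

f = C2 + C1*exp(-5*x)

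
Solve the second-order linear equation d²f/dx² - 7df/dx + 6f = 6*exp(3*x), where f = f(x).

Characteristic equation r² - 7r + 6 = 0 factors as (r - 6)(r - 1) = 0, so r = 6, 1.
Hence f_h = C1*exp(6*x) + C2*exp(x).
Try f_p = A*exp(3*x). Substituting into the equation and dividing by exp(3*x) gives A = -1, so f_p = -exp(3*x).

f = -exp(3*x) + C1*exp(6*x) + C2*exp(x)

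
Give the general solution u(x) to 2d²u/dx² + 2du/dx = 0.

u = C2 + C1*exp(-x)

Divide through by 2: u'' + u' = 0.
Characteristic equation r² + r = 0 factors as (r + 1)r = 0, so r = -1, 0.
Hence u_h = C1*exp(-x) + C2.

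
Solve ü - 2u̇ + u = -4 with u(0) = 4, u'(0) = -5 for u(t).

u = -4 + 8*exp(t) - 13*t*exp(t)

Characteristic equation r² - 2r + 1 = 0 has discriminant (-2)² - 4·(1) = 0, so r = 1 is a repeated root.
Hence u_h = (C1 + C2*t)*exp(t).
For the particular solution try u_p = A0. Substituting and matching coefficients of each power of t gives A0 = -4, so u_p = -4.
General solution: u = -4 + C1*exp(t) + C2*t*exp(t).
Apply the initial conditions: u(0) = -4 + C1 = 4 and u'(0) = C1 + C2 = -5. Solving gives C1 = 8, C2 = -13.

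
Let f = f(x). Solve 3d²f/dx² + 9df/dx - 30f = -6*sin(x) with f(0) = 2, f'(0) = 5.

Divide through by 3: f'' + 3f' - 10f = -2*sin(x).
Characteristic equation r² + 3r - 10 = 0 factors as (r + 5)(r - 2) = 0, so r = -5, 2.
Hence f_h = C1*exp(-5*x) + C2*exp(2*x).
Try f_p = A*cos(x) + B*sin(x). Substituting and equating the coefficients of cos(x) and sin(x) gives A = 3/65, B = 11/65, so f_p = 3*cos(x)/65 + 11*sin(x)/65.
General solution: f = 3*cos(x)/65 + 11*sin(x)/65 + C1*exp(-5*x) + C2*exp(2*x).
Apply the initial conditions: f(0) = 3/65 + C1 + C2 = 2 and f'(0) = 11/65 - 5*C1 + 2*C2 = 5. Solving gives C1 = -12/91, C2 = 73/35.

f = -12*exp(-5*x)/91 + 3*cos(x)/65 + 11*sin(x)/65 + 73*exp(2*x)/35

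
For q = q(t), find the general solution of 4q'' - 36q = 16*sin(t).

Divide through by 4: q'' - 9q = 4*sin(t).
Characteristic equation r² - 9 = 0 factors as (r - 3)(r + 3) = 0, so r = 3, -3.
Hence q_h = C1*exp(3*t) + C2*exp(-3*t).
Try q_p = A*cos(t) + B*sin(t). Substituting and equating the coefficients of cos(t) and sin(t) gives A = 0, B = -2/5, so q_p = -2*sin(t)/5.

q = -2*sin(t)/5 + C1*exp(3*t) + C2*exp(-3*t)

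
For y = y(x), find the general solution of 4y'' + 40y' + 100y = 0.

y = C1*exp(-5*x) + C2*x*exp(-5*x)

Divide through by 4: y'' + 10y' + 25y = 0.
Characteristic equation r² + 10r + 25 = 0 has discriminant (10)² - 4·(25) = 0, so r = -5 is a repeated root.
Hence y_h = (C1 + C2*x)*exp(-5*x).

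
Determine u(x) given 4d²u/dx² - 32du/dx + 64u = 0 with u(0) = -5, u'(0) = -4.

u = -5*exp(4*x) + 16*x*exp(4*x)

Divide through by 4: u'' - 8u' + 16u = 0.
Characteristic equation r² - 8r + 16 = 0 has discriminant (-8)² - 4·(16) = 0, so r = 4 is a repeated root.
Hence u_h = (C1 + C2*x)*exp(4*x).
Apply the initial conditions: u(0) = C1 = -5 and u'(0) = C2 + 4*C1 = -4. Solving gives C1 = -5, C2 = 16.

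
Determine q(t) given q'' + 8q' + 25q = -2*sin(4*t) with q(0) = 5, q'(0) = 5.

q = -18*sin(4*t)/1105 + 64*cos(4*t)/1105 + 5461*cos(3*t)*exp(-4*t)/1105 + 9147*exp(-4*t)*sin(3*t)/1105

Characteristic equation r² + 8r + 25 = 0 has discriminant (8)² - 4·(25) = -36 < 0, so r = -4 ± 3i.
Hence q_h = C1*cos(3*t)*exp(-4*t) + C2*exp(-4*t)*sin(3*t).
Try q_p = A*cos(4*t) + B*sin(4*t). Substituting and equating the coefficients of cos(4t) and sin(4t) gives A = 64/1105, B = -18/1105, so q_p = -18*sin(4*t)/1105 + 64*cos(4*t)/1105.
General solution: q = -18*sin(4*t)/1105 + 64*cos(4*t)/1105 + C1*cos(3*t)*exp(-4*t) + C2*exp(-4*t)*sin(3*t).
Apply the initial conditions: q(0) = 64/1105 + C1 = 5 and q'(0) = -72/1105 - 4*C1 + 3*C2 = 5. Solving gives C1 = 5461/1105, C2 = 9147/1105.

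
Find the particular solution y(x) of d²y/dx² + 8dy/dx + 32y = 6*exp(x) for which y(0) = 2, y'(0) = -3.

y = 6*exp(x)/41 + 76*cos(4*x)*exp(-4*x)/41 + 175*exp(-4*x)*sin(4*x)/164

Characteristic equation r² + 8r + 32 = 0 has discriminant (8)² - 4·(32) = -64 < 0, so r = -4 ± 4i.
Hence y_h = C1*cos(4*x)*exp(-4*x) + C2*exp(-4*x)*sin(4*x).
Try y_p = A*exp(x). Substituting into the equation and dividing by exp(x) gives A = 6/41, so y_p = 6*exp(x)/41.
General solution: y = 6*exp(x)/41 + C1*cos(4*x)*exp(-4*x) + C2*exp(-4*x)*sin(4*x).
Apply the initial conditions: y(0) = 6/41 + C1 = 2 and y'(0) = 6/41 - 4*C1 + 4*C2 = -3. Solving gives C1 = 76/41, C2 = 175/164.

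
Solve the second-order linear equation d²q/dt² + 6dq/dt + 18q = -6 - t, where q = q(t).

q = -17/54 - t/18 + C1*cos(3*t)*exp(-3*t) + C2*exp(-3*t)*sin(3*t)

Characteristic equation r² + 6r + 18 = 0 has discriminant (6)² - 4·(18) = -36 < 0, so r = -3 ± 3i.
Hence q_h = C1*cos(3*t)*exp(-3*t) + C2*exp(-3*t)*sin(3*t).
For the particular solution try q_p = A0 + A1*t. Substituting and matching coefficients of each power of t gives A0 = -17/54, A1 = -1/18, so q_p = -17/54 - t/18.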